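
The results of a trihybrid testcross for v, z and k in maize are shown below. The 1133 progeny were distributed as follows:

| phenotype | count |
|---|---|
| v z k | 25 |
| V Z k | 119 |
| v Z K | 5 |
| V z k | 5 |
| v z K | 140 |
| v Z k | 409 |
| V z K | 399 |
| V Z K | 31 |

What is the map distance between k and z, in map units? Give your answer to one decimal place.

5.8 map units

The two most frequent reciprocal classes, v Z k and V z K, are the parental types, so the F1 was v Z k / V z K.
The two rarest classes, v Z K and V z k, are the double crossovers. Comparing them with the parentals, only the k allele has switched, so k is the middle locus and the order is v – k – z.
Crossovers in the k–z interval produce the single-crossover classes v z k and V Z K (25 + 31 = 56) plus the double crossovers (10).
RF(k–z) = (56 + 10) / 1133 = 66/1133 = 0.0583 → 5.8 map units.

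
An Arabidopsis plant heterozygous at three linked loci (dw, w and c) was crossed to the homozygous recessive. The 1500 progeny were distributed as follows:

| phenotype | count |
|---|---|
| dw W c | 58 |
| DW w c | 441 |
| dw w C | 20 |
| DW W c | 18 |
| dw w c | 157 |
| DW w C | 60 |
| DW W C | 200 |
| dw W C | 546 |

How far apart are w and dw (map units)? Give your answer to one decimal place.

The two most frequent reciprocal classes, DW w c and dw W C, are the parental types, so the F1 was DW w c / dw W C.
The two rarest classes, DW W c and dw w C, are the double crossovers. Comparing them with the parentals, only the w allele has switched, so w is the middle locus and the order is dw – w – c.
Crossovers in the dw–w interval produce the single-crossover classes dw w c and DW W C (157 + 200 = 357) plus the double crossovers (38).
RF(dw–w) = (357 + 38) / 1500 = 395/1500 = 0.2633 → 26.3 map units.

26.3 map units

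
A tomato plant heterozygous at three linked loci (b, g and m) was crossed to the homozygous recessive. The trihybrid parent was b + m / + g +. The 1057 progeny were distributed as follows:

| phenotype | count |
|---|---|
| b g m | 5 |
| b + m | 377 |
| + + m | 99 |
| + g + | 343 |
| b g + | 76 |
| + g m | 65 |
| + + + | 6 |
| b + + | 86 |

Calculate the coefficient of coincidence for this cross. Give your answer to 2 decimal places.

0.39

The two rarest classes, b g m and + + +, are the double crossovers. Comparing them with the parentals, only the g allele has switched, so g is the middle locus and the order is m – g – b.
m–g: (151 + 11)/1057 = 0.1533; g–b: (175 + 11)/1057 = 0.1760.
Expected DCO frequency = 0.1533 × 0.1760 ≈ 0.02698; observed = 11/1057 ≈ 0.01041.
Coefficient of coincidence = 0.01041/0.02698 ≈ 0.39.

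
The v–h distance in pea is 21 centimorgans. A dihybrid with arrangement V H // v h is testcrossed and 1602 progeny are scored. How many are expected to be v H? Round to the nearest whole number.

168

A map distance of 21 centimorgans corresponds to a recombination frequency of 0.210.
The F1 is V H / v h, so v H is a recombinant gamete class with expected frequency r/2 = 0.210/2 = 0.1050.
Expected number = 0.1050 × 1602 = 168.21 ≈ 168.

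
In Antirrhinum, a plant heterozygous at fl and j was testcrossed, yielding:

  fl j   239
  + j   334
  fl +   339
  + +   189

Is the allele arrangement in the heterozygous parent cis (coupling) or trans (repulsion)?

The two most frequent classes are + j (334) and fl + (339); these are the parental (non-recombinant) types.
So the F1 carried + j on one chromosome and fl + on the other — the recessive alleles are on opposite chromosomes (trans / repulsion).

trans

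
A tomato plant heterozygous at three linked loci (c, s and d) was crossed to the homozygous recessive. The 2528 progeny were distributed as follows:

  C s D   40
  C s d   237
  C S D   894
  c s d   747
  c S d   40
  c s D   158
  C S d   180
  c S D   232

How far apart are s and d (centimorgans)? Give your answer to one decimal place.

16.5 centimorgans

The two most frequent reciprocal classes, C S D and c s d, are the parental types, so the F1 was C S D / c s d.
The two rarest classes, C s D and c S d, are the double crossovers. Comparing them with the parentals, only the s allele has switched, so s is the middle locus and the order is c – s – d.
Crossovers in the s–d interval produce the single-crossover classes C S d and c s D (180 + 158 = 338) plus the double crossovers (80).
RF(s–d) = (338 + 80) / 2528 = 418/2528 = 0.1653 → 16.5 centimorgans.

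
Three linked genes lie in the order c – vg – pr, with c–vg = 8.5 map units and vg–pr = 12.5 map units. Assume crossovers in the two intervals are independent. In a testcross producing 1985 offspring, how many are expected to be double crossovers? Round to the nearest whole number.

Map distances give recombination frequencies of 0.085 and 0.125 for the two intervals.
With no interference, expected double-crossover frequency = 0.085 × 0.125 = 0.01063.
Expected number = 0.01063 × 1985 = 21.09 ≈ 21.

21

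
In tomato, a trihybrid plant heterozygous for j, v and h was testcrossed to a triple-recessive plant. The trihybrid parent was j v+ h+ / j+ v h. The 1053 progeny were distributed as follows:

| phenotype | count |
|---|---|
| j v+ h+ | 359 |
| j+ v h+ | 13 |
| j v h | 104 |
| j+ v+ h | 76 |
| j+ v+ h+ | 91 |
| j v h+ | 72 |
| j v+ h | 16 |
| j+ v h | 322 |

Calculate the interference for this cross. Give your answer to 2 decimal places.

0.23

The two rarest classes, j v+ h and j+ v h+, are the double crossovers. Comparing them with the parentals, only the h allele has switched, so h is the middle locus and the order is j – h – v.
j–h: (195 + 29)/1053 = 0.2127; h–v: (148 + 29)/1053 = 0.1681.
Expected DCO frequency = 0.2127 × 0.1681 ≈ 0.03575; observed = 29/1053 ≈ 0.02754.
Coefficient of coincidence = 0.02754/0.03575 ≈ 0.77; interference = 1 − 0.77 = 0.23.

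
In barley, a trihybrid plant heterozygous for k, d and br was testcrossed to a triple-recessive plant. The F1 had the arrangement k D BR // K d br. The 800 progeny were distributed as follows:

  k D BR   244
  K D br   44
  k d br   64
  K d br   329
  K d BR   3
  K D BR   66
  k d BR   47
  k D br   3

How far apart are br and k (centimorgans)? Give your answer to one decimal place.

The two rarest classes, k D br and K d BR, are the double crossovers. Comparing them with the parentals, only the br allele has switched, so br is the middle locus and the order is d – br – k.
Crossovers in the br–k interval produce the single-crossover classes K D BR and k d br (66 + 64 = 130) plus the double crossovers (6).
RF(br–k) = (130 + 6) / 800 = 136/800 = 0.1700 → 17.0 centimorgans.

17.0 centimorgans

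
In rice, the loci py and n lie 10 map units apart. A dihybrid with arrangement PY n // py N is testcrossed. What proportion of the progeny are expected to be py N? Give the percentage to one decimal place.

45.0%

A map distance of 10 map units corresponds to a recombination frequency of 0.100.
The F1 is PY n / py N, so py N is a parental gamete class with expected frequency (1 − r)/2 = 0.900/2 = 0.4500.
That is 0.4500 = 45.0% of the progeny.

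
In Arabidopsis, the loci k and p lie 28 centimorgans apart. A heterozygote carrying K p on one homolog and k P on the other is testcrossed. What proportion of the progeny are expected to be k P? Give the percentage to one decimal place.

36.0%

A map distance of 28 centimorgans corresponds to a recombination frequency of 0.280.
The F1 is K p / k P, so k P is a parental gamete class with expected frequency (1 − r)/2 = 0.720/2 = 0.3600.
That is 0.3600 = 36.0% of the progeny.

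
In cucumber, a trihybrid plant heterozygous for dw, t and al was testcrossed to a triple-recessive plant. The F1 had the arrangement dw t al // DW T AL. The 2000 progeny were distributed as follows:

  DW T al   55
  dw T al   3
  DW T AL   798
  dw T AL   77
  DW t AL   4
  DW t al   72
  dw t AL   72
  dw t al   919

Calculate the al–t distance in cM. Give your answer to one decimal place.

6.7 cM

The two rarest classes, dw T al and DW t AL, are the double crossovers. Comparing them with the parentals, only the t allele has switched, so t is the middle locus and the order is dw – t – al.
Crossovers in the t–al interval produce the single-crossover classes dw t AL and DW T al (72 + 55 = 127) plus the double crossovers (7).
RF(t–al) = (127 + 7) / 2000 = 134/2000 = 0.0670 → 6.7 cM.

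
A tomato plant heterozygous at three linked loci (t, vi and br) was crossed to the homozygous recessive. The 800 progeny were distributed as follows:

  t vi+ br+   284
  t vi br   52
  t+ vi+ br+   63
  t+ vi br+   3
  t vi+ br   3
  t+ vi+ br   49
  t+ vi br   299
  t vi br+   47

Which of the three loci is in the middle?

The two most frequent reciprocal classes, t+ vi br and t vi+ br+, are the parental types, so the F1 was t+ vi br / t vi+ br+.
The two rarest classes, t+ vi br+ and t vi+ br, are the double crossovers. Comparing them with the parentals, only the br allele has switched, so br is the middle locus and the order is t – br – vi.

br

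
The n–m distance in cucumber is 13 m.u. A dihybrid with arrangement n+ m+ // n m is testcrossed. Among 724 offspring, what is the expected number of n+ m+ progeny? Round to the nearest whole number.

A map distance of 13 m.u. corresponds to a recombination frequency of 0.130.
The F1 is n+ m+ / n m, so n+ m+ is a parental gamete class with expected frequency (1 − r)/2 = 0.870/2 = 0.4350.
Expected number = 0.4350 × 724 = 314.94 ≈ 315.

315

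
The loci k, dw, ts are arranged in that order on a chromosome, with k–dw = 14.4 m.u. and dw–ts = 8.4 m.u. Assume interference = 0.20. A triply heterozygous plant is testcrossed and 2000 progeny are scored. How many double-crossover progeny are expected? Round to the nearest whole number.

Map distances give recombination frequencies of 0.144 and 0.084 for the two intervals.
With interference 0.20 (so coincidence = 0.80), expected double-crossover frequency = 0.144 × 0.084 × 0.80 = 0.00968.
Expected number = 0.00968 × 2000 = 19.35 ≈ 19.

19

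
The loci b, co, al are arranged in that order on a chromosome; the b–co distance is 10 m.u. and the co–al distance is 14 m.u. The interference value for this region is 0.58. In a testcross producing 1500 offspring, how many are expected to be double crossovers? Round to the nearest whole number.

9

Map distances give recombination frequencies of 0.100 and 0.140 for the two intervals.
With interference 0.58 (so coincidence = 0.42), expected double-crossover frequency = 0.100 × 0.140 × 0.42 = 0.00588.
Expected number = 0.00588 × 1500 = 8.82 ≈ 9.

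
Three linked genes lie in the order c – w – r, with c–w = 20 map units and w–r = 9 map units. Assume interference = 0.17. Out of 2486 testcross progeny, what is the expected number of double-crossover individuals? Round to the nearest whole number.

37

Map distances give recombination frequencies of 0.200 and 0.090 for the two intervals.
With interference 0.17 (so coincidence = 0.83), expected double-crossover frequency = 0.200 × 0.090 × 0.83 = 0.01494.
Expected number = 0.01494 × 2486 = 37.14 ≈ 37.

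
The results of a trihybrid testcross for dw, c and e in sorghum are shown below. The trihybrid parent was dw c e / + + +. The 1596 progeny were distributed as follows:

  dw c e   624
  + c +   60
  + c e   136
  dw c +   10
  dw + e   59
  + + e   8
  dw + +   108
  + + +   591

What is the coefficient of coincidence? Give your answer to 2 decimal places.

0.80

The two rarest classes, dw c + and + + e, are the double crossovers. Comparing them with the parentals, only the e allele has switched, so e is the middle locus and the order is dw – e – c.
dw–e: (244 + 18)/1596 = 0.1642; e–c: (119 + 18)/1596 = 0.0858.
Expected DCO frequency = 0.1642 × 0.0858 ≈ 0.01409; observed = 18/1596 ≈ 0.01128.
Coefficient of coincidence = 0.01128/0.01409 ≈ 0.80.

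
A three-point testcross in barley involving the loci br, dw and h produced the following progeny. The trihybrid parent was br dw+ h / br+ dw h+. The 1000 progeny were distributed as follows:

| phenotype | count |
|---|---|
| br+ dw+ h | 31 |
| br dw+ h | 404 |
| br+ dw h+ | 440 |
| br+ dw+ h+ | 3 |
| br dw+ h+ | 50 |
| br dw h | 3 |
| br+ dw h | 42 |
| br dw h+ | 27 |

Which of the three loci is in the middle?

The two rarest classes, br dw h and br+ dw+ h+, are the double crossovers. Comparing them with the parentals, only the dw allele has switched, so dw is the middle locus and the order is h – dw – br.

dw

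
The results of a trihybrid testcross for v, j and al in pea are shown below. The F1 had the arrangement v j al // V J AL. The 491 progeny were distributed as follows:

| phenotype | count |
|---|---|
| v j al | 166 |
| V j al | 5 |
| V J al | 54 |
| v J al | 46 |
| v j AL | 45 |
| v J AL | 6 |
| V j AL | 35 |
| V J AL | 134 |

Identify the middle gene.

v

The two rarest classes, V j al and v J AL, are the double crossovers. Comparing them with the parentals, only the v allele has switched, so v is the middle locus and the order is j – v – al.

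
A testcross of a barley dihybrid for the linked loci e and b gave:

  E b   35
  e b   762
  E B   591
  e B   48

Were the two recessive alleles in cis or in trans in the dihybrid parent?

cis

The two most frequent classes are E B (591) and e b (762); these are the parental (non-recombinant) types.
So the F1 carried E B on one chromosome and e b on the other — the recessive alleles are on the same chromosome (cis / coupling).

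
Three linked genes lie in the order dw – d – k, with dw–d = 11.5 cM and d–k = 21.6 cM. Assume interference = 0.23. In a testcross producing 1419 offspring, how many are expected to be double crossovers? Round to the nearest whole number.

27

Map distances give recombination frequencies of 0.115 and 0.216 for the two intervals.
With interference 0.23 (so coincidence = 0.77), expected double-crossover frequency = 0.115 × 0.216 × 0.77 = 0.01913.
Expected number = 0.01913 × 1419 = 27.14 ≈ 27.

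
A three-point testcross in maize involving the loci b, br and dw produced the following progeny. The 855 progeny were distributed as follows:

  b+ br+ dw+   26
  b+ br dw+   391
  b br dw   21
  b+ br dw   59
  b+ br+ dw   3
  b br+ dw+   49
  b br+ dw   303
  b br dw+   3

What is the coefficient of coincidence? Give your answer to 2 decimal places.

0.85

The two most frequent reciprocal classes, b br+ dw and b+ br dw+, are the parental types, so the F1 was b br+ dw / b+ br dw+.
The two rarest classes, b+ br+ dw and b br dw+, are the double crossovers. Comparing them with the parentals, only the b allele has switched, so b is the middle locus and the order is dw – b – br.
dw–b: (108 + 6)/855 = 0.1333; b–br: (47 + 6)/855 = 0.0620.
Expected DCO frequency = 0.1333 × 0.0620 ≈ 0.00826; observed = 6/855 ≈ 0.00702.
Coefficient of coincidence = 0.00702/0.00826 ≈ 0.85.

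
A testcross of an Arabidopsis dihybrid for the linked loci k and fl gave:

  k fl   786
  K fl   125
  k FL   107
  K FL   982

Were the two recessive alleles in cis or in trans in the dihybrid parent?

The two most frequent classes are K FL (982) and k fl (786); these are the parental (non-recombinant) types.
So the F1 carried K FL on one chromosome and k fl on the other — the recessive alleles are on the same chromosome (cis / coupling).

cis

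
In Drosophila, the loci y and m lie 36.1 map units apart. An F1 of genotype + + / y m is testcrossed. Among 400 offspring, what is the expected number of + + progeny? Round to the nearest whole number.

A map distance of 36.1 map units corresponds to a recombination frequency of 0.361.
The F1 is + + / y m, so + + is a parental gamete class with expected frequency (1 − r)/2 = 0.639/2 = 0.3195.
Expected number = 0.3195 × 400 = 127.80 ≈ 128.

128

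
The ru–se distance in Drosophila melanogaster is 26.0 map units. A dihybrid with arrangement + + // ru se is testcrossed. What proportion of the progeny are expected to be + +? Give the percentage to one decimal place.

A map distance of 26.0 map units corresponds to a recombination frequency of 0.260.
The F1 is + + / ru se, so + + is a parental gamete class with expected frequency (1 − r)/2 = 0.740/2 = 0.3700.
That is 0.3700 = 37.0% of the progeny.

37.0%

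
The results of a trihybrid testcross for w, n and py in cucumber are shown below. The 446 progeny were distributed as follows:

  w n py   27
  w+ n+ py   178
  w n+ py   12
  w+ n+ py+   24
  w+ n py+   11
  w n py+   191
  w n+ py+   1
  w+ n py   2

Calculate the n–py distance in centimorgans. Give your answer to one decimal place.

The two most frequent reciprocal classes, w n py+ and w+ n+ py, are the parental types, so the F1 was w n py+ / w+ n+ py.
The two rarest classes, w n+ py+ and w+ n py, are the double crossovers. Comparing them with the parentals, only the n allele has switched, so n is the middle locus and the order is w – n – py.
Crossovers in the n–py interval produce the single-crossover classes w n py and w+ n+ py+ (27 + 24 = 51) plus the double crossovers (3).
RF(n–py) = (51 + 3) / 446 = 54/446 = 0.1211 → 12.1 centimorgans.

12.1 centimorgans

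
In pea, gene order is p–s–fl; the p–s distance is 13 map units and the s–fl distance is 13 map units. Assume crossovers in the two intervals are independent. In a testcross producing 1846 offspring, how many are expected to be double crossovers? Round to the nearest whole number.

Map distances give recombination frequencies of 0.130 and 0.130 for the two intervals.
With no interference, expected double-crossover frequency = 0.130 × 0.130 = 0.01690.
Expected number = 0.01690 × 1846 = 31.20 ≈ 31.

31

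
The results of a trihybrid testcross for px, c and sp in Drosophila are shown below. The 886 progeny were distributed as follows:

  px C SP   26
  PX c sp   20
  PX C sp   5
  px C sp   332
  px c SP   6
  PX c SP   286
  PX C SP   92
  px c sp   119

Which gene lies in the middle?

The two most frequent reciprocal classes, px C sp and PX c SP, are the parental types, so the F1 was px C sp / PX c SP.
The two rarest classes, PX C sp and px c SP, are the double crossovers. Comparing them with the parentals, only the px allele has switched, so px is the middle locus and the order is sp – px – c.

px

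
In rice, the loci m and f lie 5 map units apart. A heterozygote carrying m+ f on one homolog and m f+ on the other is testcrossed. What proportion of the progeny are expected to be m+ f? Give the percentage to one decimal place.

47.5%

A map distance of 5 map units corresponds to a recombination frequency of 0.050.
The F1 is m+ f / m f+, so m+ f is a parental gamete class with expected frequency (1 − r)/2 = 0.950/2 = 0.4750.
That is 0.4750 = 47.5% of the progeny.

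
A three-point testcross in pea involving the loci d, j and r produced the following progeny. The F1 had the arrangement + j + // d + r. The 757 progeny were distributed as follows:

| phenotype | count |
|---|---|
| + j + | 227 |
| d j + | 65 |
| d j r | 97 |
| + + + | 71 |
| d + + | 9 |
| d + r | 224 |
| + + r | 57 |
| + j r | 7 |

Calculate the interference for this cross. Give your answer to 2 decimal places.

0.52

The two rarest classes, + j r and d + +, are the double crossovers. Comparing them with the parentals, only the r allele has switched, so r is the middle locus and the order is d – r – j.
d–r: (122 + 16)/757 = 0.1823; r–j: (168 + 16)/757 = 0.2431.
Expected DCO frequency = 0.1823 × 0.2431 ≈ 0.04432; observed = 16/757 ≈ 0.02114.
Coefficient of coincidence = 0.02114/0.04432 ≈ 0.48; interference = 1 − 0.48 = 0.52.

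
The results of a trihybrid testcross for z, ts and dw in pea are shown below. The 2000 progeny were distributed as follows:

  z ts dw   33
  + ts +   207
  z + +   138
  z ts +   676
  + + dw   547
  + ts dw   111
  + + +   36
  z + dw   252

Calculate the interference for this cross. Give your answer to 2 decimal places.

The two most frequent reciprocal classes, + + dw and z ts +, are the parental types, so the F1 was + + dw / z ts +.
The two rarest classes, + + + and z ts dw, are the double crossovers. Comparing them with the parentals, only the dw allele has switched, so dw is the middle locus and the order is ts – dw – z.
ts–dw: (249 + 69)/2000 = 0.1590; dw–z: (459 + 69)/2000 = 0.2640.
Expected DCO frequency = 0.1590 × 0.2640 ≈ 0.04198; observed = 69/2000 ≈ 0.03450.
Coefficient of coincidence = 0.03450/0.04198 ≈ 0.82; interference = 1 − 0.82 = 0.18.

0.18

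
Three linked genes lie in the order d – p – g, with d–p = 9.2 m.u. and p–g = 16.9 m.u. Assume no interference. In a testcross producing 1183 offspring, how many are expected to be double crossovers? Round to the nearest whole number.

Map distances give recombination frequencies of 0.092 and 0.169 for the two intervals.
With no interference, expected double-crossover frequency = 0.092 × 0.169 = 0.01555.
Expected number = 0.01555 × 1183 = 18.39 ≈ 18.

18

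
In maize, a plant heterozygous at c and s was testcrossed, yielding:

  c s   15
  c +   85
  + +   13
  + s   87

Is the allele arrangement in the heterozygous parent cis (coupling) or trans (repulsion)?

trans

The two most frequent classes are + s (87) and c + (85); these are the parental (non-recombinant) types.
So the F1 carried + s on one chromosome and c + on the other — the recessive alleles are on opposite chromosomes (trans / repulsion).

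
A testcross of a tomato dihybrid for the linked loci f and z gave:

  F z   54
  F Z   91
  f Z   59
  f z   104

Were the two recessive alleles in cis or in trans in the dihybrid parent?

The two most frequent classes are F Z (91) and f z (104); these are the parental (non-recombinant) types.
So the F1 carried F Z on one chromosome and f z on the other — the recessive alleles are on the same chromosome (cis / coupling).

cis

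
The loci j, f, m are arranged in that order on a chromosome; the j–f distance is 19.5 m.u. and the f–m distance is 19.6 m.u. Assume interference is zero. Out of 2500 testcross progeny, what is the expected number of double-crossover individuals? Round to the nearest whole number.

Map distances give recombination frequencies of 0.195 and 0.196 for the two intervals.
With no interference, expected double-crossover frequency = 0.195 × 0.196 = 0.03822.
Expected number = 0.03822 × 2500 = 95.55 ≈ 96.

96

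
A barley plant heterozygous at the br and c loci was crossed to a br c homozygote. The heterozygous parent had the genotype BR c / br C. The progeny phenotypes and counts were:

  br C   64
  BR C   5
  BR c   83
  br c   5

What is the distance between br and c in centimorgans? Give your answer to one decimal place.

The recombinant classes are BR C and br c: 5 + 5 = 10.
Recombination frequency = 10/157 = 0.0637 ≈ 6.4%, i.e. 6.4 centimorgans.

6.4 centimorgans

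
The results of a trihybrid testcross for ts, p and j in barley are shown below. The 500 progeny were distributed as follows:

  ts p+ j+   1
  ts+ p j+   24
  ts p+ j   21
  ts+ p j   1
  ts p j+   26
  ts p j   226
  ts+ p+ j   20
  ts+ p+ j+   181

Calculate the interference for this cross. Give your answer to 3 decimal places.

0.557

The two most frequent reciprocal classes, ts+ p+ j+ and ts p j, are the parental types, so the F1 was ts+ p+ j+ / ts p j.
The two rarest classes, ts p+ j+ and ts+ p j, are the double crossovers. Comparing them with the parentals, only the ts allele has switched, so ts is the middle locus and the order is j – ts – p.
j–ts: (46 + 2)/500 = 0.0960; ts–p: (45 + 2)/500 = 0.0940.
Expected DCO frequency = 0.0960 × 0.0940 ≈ 0.00902; observed = 2/500 ≈ 0.00400.
Coefficient of coincidence = 0.00400/0.00902 ≈ 0.443; interference = 1 − 0.443 = 0.557.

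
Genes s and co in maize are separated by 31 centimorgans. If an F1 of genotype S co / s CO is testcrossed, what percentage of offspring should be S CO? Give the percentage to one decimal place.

15.5%

A map distance of 31 centimorgans corresponds to a recombination frequency of 0.310.
The F1 is S co / s CO, so S CO is a recombinant gamete class with expected frequency r/2 = 0.310/2 = 0.1550.
That is 0.1550 = 15.5% of the progeny.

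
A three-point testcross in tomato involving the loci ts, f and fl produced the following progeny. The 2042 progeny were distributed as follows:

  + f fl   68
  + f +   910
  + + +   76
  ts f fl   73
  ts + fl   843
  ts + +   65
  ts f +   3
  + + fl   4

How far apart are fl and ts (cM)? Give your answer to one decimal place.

The two most frequent reciprocal classes, + f + and ts + fl, are the parental types, so the F1 was + f + / ts + fl.
The two rarest classes, ts f + and + + fl, are the double crossovers. Comparing them with the parentals, only the ts allele has switched, so ts is the middle locus and the order is fl – ts – f.
Crossovers in the fl–ts interval produce the single-crossover classes + f fl and ts + + (68 + 65 = 133) plus the double crossovers (7).
RF(fl–ts) = (133 + 7) / 2042 = 140/2042 = 0.0686 → 6.9 cM.

6.9 cM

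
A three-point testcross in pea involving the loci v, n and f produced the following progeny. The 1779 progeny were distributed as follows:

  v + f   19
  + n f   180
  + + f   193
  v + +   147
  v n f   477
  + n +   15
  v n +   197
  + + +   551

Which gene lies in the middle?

n

The two most frequent reciprocal classes, v n f and + + +, are the parental types, so the F1 was v n f / + + +.
The two rarest classes, v + f and + n +, are the double crossovers. Comparing them with the parentals, only the n allele has switched, so n is the middle locus and the order is f – n – v.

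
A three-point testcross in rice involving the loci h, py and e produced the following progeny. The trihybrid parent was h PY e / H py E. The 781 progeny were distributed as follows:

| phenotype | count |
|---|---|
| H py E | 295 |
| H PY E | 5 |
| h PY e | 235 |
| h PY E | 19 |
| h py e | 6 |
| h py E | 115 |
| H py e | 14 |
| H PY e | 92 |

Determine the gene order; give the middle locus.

py

The two rarest classes, h py e and H PY E, are the double crossovers. Comparing them with the parentals, only the py allele has switched, so py is the middle locus and the order is e – py – h.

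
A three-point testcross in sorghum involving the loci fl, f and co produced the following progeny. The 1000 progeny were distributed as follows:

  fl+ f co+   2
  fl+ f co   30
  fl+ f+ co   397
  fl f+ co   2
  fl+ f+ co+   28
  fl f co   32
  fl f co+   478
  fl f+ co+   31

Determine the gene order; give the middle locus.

The two most frequent reciprocal classes, fl f co+ and fl+ f+ co, are the parental types, so the F1 was fl f co+ / fl+ f+ co.
The two rarest classes, fl+ f co+ and fl f+ co, are the double crossovers. Comparing them with the parentals, only the fl allele has switched, so fl is the middle locus and the order is f – fl – co.

fl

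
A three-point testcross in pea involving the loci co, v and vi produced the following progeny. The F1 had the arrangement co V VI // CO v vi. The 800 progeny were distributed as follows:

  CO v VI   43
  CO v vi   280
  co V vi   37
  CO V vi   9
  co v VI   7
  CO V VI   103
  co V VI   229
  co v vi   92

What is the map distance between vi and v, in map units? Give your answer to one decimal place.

12.0 map units

The two rarest classes, co v VI and CO V vi, are the double crossovers. Comparing them with the parentals, only the v allele has switched, so v is the middle locus and the order is co – v – vi.
Crossovers in the v–vi interval produce the single-crossover classes co V vi and CO v VI (37 + 43 = 80) plus the double crossovers (16).
RF(v–vi) = (80 + 16) / 800 = 96/800 = 0.1200 → 12.0 map units.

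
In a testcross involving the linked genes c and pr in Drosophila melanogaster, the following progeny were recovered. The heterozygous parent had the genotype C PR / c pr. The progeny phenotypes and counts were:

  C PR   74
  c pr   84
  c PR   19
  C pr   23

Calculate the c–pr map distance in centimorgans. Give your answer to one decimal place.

21.0 centimorgans

The recombinant classes are C pr and c PR: 23 + 19 = 42.
Recombination frequency = 42/200 = 0.2100 ≈ 21.0%, i.e. 21.0 centimorgans.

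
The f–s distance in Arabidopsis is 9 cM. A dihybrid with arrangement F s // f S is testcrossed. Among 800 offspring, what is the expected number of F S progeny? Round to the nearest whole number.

A map distance of 9 cM corresponds to a recombination frequency of 0.090.
The F1 is F s / f S, so F S is a recombinant gamete class with expected frequency r/2 = 0.090/2 = 0.0450.
Expected number = 0.0450 × 800 = 36.00 ≈ 36.

36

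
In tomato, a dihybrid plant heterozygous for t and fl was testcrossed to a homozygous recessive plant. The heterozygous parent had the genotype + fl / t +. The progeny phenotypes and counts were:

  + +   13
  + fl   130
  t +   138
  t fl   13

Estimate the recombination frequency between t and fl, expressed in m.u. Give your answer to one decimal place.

8.8 m.u.

The recombinant classes are + + and t fl: 13 + 13 = 26.
Recombination frequency = 26/294 = 0.0884 ≈ 8.8%, i.e. 8.8 m.u.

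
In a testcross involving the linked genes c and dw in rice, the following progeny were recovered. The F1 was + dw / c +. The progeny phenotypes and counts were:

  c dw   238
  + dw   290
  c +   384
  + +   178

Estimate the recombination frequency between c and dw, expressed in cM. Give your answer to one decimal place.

38.2 cM

The recombinant classes are + + and c dw: 178 + 238 = 416.
Recombination frequency = 416/1090 = 0.3817 ≈ 38.2%, i.e. 38.2 cM.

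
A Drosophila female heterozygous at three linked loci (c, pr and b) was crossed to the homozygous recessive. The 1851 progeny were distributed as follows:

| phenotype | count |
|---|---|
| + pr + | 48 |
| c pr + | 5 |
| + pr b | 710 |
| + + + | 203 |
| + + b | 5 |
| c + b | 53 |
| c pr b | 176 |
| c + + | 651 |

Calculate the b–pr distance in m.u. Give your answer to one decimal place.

6.0 m.u.

The two most frequent reciprocal classes, + pr b and c + +, are the parental types, so the F1 was + pr b / c + +.
The two rarest classes, + + b and c pr +, are the double crossovers. Comparing them with the parentals, only the pr allele has switched, so pr is the middle locus and the order is b – pr – c.
Crossovers in the b–pr interval produce the single-crossover classes + pr + and c + b (48 + 53 = 101) plus the double crossovers (10).
RF(b–pr) = (101 + 10) / 1851 = 111/1851 = 0.0600 → 6.0 m.u.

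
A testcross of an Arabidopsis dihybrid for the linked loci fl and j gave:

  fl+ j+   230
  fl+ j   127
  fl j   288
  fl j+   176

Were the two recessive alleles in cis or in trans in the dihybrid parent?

The two most frequent classes are fl+ j+ (230) and fl j (288); these are the parental (non-recombinant) types.
So the F1 carried fl+ j+ on one chromosome and fl j on the other — the recessive alleles are on the same chromosome (cis / coupling).

cis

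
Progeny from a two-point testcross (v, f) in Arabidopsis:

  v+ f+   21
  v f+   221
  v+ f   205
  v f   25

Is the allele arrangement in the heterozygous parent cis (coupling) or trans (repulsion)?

The two most frequent classes are v+ f (205) and v f+ (221); these are the parental (non-recombinant) types.
So the F1 carried v+ f on one chromosome and v f+ on the other — the recessive alleles are on opposite chromosomes (trans / repulsion).

trans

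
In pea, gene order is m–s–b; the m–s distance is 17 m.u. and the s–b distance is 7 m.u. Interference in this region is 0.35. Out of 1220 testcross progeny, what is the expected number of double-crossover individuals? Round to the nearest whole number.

9

Map distances give recombination frequencies of 0.170 and 0.070 for the two intervals.
With interference 0.35 (so coincidence = 0.65), expected double-crossover frequency = 0.170 × 0.070 × 0.65 = 0.00774.
Expected number = 0.00774 × 1220 = 9.44 ≈ 9.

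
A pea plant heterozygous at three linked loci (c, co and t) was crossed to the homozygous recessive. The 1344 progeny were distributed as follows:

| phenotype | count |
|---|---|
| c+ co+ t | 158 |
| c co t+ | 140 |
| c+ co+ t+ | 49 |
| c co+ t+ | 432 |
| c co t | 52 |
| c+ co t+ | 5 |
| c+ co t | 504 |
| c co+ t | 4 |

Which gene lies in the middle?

t

The two most frequent reciprocal classes, c+ co t and c co+ t+, are the parental types, so the F1 was c+ co t / c co+ t+.
The two rarest classes, c+ co t+ and c co+ t, are the double crossovers. Comparing them with the parentals, only the t allele has switched, so t is the middle locus and the order is co – t – c.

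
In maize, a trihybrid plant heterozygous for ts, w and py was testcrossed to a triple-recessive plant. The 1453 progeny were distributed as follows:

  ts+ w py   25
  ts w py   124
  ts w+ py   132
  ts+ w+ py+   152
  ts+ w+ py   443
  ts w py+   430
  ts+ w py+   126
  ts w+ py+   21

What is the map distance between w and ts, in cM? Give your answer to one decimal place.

20.9 cM

The two most frequent reciprocal classes, ts w py+ and ts+ w+ py, are the parental types, so the F1 was ts w py+ / ts+ w+ py.
The two rarest classes, ts w+ py+ and ts+ w py, are the double crossovers. Comparing them with the parentals, only the w allele has switched, so w is the middle locus and the order is py – w – ts.
Crossovers in the w–ts interval produce the single-crossover classes ts+ w py+ and ts w+ py (126 + 132 = 258) plus the double crossovers (46).
RF(w–ts) = (258 + 46) / 1453 = 304/1453 = 0.2092 → 20.9 cM.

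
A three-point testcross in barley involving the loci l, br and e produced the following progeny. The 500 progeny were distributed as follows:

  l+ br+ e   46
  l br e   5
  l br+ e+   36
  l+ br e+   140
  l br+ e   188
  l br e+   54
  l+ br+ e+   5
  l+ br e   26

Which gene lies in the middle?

The two most frequent reciprocal classes, l br+ e and l+ br e+, are the parental types, so the F1 was l br+ e / l+ br e+.
The two rarest classes, l br e and l+ br+ e+, are the double crossovers. Comparing them with the parentals, only the br allele has switched, so br is the middle locus and the order is l – br – e.

br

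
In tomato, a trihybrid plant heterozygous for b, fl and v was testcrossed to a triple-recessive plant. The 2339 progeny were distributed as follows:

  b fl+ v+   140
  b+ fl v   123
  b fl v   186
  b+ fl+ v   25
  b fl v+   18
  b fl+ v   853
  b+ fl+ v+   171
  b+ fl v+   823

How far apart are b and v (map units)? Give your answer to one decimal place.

13.1 map units

The two most frequent reciprocal classes, b fl+ v and b+ fl v+, are the parental types, so the F1 was b fl+ v / b+ fl v+.
The two rarest classes, b+ fl+ v and b fl v+, are the double crossovers. Comparing them with the parentals, only the b allele has switched, so b is the middle locus and the order is fl – b – v.
Crossovers in the b–v interval produce the single-crossover classes b fl+ v+ and b+ fl v (140 + 123 = 263) plus the double crossovers (43).
RF(b–v) = (263 + 43) / 2339 = 306/2339 = 0.1308 → 13.1 map units.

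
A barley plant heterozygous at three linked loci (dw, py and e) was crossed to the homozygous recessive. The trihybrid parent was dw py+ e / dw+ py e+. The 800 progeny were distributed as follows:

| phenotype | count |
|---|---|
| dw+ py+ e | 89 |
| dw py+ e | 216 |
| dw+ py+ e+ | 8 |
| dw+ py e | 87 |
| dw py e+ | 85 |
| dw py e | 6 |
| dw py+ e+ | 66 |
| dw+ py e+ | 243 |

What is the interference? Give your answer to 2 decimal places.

0.64

The two rarest classes, dw py e and dw+ py+ e+, are the double crossovers. Comparing them with the parentals, only the py allele has switched, so py is the middle locus and the order is dw – py – e.
dw–py: (174 + 14)/800 = 0.2350; py–e: (153 + 14)/800 = 0.2087.
Expected DCO frequency = 0.2350 × 0.2087 ≈ 0.04904; observed = 14/800 ≈ 0.01750.
Coefficient of coincidence = 0.01750/0.04904 ≈ 0.36; interference = 1 − 0.36 = 0.64.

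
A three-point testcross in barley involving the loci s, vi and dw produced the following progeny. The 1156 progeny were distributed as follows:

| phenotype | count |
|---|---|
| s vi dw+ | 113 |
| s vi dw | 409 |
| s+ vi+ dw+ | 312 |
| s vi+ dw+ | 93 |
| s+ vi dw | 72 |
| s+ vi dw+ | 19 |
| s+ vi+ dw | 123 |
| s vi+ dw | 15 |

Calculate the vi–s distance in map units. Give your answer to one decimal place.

The two most frequent reciprocal classes, s vi dw and s+ vi+ dw+, are the parental types, so the F1 was s vi dw / s+ vi+ dw+.
The two rarest classes, s vi+ dw and s+ vi dw+, are the double crossovers. Comparing them with the parentals, only the vi allele has switched, so vi is the middle locus and the order is s – vi – dw.
Crossovers in the s–vi interval produce the single-crossover classes s+ vi dw and s vi+ dw+ (72 + 93 = 165) plus the double crossovers (34).
RF(s–vi) = (165 + 34) / 1156 = 199/1156 = 0.1721 → 17.2 map units.

17.2 map units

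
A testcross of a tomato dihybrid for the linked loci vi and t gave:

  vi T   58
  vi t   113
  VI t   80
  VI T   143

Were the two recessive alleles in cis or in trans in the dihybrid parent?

cis

The two most frequent classes are VI T (143) and vi t (113); these are the parental (non-recombinant) types.
So the F1 carried VI T on one chromosome and vi t on the other — the recessive alleles are on the same chromosome (cis / coupling).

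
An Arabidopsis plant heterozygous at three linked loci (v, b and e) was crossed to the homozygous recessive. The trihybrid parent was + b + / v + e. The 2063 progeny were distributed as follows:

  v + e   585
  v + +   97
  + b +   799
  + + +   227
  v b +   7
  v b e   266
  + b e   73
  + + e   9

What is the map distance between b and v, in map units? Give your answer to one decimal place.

The two rarest classes, v b + and + + e, are the double crossovers. Comparing them with the parentals, only the v allele has switched, so v is the middle locus and the order is e – v – b.
Crossovers in the v–b interval produce the single-crossover classes + + + and v b e (227 + 266 = 493) plus the double crossovers (16).
RF(v–b) = (493 + 16) / 2063 = 509/2063 = 0.2467 → 24.7 map units.

24.7 map units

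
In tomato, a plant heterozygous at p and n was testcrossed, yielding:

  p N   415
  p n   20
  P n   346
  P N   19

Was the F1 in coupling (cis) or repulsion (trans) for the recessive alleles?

trans

The two most frequent classes are P n (346) and p N (415); these are the parental (non-recombinant) types.
So the F1 carried P n on one chromosome and p N on the other — the recessive alleles are on opposite chromosomes (trans / repulsion).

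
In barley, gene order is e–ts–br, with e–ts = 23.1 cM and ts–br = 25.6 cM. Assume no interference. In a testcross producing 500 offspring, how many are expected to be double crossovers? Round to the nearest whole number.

Map distances give recombination frequencies of 0.231 and 0.256 for the two intervals.
With no interference, expected double-crossover frequency = 0.231 × 0.256 = 0.05914.
Expected number = 0.05914 × 500 = 29.57 ≈ 30.

30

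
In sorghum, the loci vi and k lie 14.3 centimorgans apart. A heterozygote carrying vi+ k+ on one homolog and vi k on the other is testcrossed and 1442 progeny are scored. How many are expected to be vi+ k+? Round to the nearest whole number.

618

A map distance of 14.3 centimorgans corresponds to a recombination frequency of 0.143.
The F1 is vi+ k+ / vi k, so vi+ k+ is a parental gamete class with expected frequency (1 − r)/2 = 0.857/2 = 0.4285.
Expected number = 0.4285 × 1442 = 617.90 ≈ 618.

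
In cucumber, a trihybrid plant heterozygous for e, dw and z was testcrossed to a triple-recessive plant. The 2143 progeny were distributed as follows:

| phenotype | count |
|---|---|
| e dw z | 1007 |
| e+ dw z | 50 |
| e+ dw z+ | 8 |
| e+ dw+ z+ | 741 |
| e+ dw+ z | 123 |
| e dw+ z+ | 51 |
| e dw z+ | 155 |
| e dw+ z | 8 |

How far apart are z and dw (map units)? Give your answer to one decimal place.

The two most frequent reciprocal classes, e dw z and e+ dw+ z+, are the parental types, so the F1 was e dw z / e+ dw+ z+.
The two rarest classes, e dw+ z and e+ dw z+, are the double crossovers. Comparing them with the parentals, only the dw allele has switched, so dw is the middle locus and the order is e – dw – z.
Crossovers in the dw–z interval produce the single-crossover classes e dw z+ and e+ dw+ z (155 + 123 = 278) plus the double crossovers (16).
RF(dw–z) = (278 + 16) / 2143 = 294/2143 = 0.1372 → 13.7 map units.

13.7 map units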